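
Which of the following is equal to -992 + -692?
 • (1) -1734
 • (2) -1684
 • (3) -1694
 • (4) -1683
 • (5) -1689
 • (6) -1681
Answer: 2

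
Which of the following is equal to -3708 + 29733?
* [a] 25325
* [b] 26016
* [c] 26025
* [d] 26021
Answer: c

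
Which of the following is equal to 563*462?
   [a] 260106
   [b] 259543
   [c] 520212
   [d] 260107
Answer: a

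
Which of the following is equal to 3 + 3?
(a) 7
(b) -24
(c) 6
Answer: c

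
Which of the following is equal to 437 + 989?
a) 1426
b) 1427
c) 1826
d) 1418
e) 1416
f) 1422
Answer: a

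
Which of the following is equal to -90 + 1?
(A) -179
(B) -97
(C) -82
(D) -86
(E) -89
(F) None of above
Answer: E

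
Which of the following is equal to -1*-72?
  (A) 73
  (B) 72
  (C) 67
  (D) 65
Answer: B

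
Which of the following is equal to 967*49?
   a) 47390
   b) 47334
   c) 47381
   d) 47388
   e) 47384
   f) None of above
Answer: f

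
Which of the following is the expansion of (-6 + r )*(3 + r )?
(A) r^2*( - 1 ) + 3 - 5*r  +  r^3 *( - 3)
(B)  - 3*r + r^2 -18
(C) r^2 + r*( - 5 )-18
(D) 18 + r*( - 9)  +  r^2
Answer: B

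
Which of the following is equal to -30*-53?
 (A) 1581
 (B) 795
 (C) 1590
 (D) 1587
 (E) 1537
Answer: C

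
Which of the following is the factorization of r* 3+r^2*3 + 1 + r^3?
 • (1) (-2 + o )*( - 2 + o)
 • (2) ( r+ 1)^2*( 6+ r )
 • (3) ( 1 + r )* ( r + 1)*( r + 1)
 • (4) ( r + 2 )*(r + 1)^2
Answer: 3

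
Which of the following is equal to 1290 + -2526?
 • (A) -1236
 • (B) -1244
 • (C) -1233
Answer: A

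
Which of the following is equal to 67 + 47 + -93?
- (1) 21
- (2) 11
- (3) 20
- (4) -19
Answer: 1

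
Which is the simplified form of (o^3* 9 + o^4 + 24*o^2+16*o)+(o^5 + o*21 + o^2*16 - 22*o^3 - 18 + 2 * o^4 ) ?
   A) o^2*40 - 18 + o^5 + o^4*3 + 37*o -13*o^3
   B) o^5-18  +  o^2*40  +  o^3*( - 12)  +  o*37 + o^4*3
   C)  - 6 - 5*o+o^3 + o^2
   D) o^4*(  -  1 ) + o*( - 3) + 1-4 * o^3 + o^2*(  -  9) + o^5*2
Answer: A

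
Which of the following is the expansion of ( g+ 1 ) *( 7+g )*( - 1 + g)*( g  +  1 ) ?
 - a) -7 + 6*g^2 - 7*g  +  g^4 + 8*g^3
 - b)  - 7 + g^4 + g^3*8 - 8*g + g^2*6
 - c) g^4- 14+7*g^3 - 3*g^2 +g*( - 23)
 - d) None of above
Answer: b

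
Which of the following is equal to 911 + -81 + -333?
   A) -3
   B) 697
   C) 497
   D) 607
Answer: C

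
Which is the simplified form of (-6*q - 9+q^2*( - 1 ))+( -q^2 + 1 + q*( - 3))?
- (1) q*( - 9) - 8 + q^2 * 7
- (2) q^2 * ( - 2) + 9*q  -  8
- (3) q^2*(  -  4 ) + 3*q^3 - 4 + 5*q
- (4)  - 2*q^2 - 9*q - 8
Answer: 4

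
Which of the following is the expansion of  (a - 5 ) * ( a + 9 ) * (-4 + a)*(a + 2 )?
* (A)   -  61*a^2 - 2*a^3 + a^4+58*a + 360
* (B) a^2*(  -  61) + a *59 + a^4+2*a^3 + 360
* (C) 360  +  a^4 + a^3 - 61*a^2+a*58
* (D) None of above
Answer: D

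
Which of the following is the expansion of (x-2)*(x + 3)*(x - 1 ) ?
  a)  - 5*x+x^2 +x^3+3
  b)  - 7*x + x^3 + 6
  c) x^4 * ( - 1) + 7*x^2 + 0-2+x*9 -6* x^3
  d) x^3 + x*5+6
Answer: b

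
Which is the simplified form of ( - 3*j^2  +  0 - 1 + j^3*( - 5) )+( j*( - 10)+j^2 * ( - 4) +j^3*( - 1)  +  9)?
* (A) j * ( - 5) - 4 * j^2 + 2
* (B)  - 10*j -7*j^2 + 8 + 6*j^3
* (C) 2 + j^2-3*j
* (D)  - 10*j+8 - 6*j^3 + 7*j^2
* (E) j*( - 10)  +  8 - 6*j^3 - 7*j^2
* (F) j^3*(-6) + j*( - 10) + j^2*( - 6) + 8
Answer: E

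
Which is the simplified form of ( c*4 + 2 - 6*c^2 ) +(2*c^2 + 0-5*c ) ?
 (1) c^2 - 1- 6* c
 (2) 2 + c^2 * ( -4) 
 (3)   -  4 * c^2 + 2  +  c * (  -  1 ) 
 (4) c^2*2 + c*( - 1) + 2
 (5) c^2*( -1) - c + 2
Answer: 3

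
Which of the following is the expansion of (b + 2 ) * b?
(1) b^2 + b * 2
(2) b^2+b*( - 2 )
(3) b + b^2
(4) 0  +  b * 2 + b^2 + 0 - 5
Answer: 1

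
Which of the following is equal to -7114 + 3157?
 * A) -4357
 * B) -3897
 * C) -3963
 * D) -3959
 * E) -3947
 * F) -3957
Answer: F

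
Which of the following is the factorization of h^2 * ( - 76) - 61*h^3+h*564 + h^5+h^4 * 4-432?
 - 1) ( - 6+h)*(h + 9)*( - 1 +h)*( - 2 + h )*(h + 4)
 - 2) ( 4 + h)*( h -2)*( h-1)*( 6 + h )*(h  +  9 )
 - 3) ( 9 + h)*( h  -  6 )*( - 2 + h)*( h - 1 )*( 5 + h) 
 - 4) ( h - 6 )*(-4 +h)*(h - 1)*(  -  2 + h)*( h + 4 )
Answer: 1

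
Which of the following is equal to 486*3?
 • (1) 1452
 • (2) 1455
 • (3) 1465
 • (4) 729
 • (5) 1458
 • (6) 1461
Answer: 5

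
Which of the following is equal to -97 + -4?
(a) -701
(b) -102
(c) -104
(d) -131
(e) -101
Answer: e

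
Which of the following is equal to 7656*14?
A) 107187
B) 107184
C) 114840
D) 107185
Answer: B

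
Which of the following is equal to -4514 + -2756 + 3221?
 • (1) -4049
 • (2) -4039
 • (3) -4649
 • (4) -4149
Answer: 1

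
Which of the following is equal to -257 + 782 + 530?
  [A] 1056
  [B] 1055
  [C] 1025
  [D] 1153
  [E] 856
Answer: B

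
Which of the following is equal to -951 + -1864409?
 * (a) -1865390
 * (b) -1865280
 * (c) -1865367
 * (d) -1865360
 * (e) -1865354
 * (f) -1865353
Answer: d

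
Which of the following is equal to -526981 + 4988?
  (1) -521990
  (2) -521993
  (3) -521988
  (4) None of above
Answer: 2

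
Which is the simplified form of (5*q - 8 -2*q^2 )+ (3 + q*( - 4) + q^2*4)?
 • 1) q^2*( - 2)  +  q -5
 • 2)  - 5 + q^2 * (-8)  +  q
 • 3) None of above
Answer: 3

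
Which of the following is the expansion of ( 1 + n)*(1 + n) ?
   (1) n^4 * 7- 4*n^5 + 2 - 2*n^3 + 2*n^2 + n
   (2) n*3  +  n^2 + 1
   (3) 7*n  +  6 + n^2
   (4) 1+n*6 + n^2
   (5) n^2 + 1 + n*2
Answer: 5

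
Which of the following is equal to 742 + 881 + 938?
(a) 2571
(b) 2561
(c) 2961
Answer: b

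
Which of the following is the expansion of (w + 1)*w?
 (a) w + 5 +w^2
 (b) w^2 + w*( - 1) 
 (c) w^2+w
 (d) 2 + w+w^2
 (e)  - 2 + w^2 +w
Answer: c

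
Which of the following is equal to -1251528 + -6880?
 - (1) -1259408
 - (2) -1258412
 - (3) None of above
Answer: 3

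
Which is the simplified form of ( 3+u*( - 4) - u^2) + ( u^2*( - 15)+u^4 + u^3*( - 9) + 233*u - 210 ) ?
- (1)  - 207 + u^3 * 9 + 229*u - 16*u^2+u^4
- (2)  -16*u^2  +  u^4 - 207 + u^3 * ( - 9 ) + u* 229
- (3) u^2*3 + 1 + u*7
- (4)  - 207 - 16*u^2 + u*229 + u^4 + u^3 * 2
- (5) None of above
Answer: 2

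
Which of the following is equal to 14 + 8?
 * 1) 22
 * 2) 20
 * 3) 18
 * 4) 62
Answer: 1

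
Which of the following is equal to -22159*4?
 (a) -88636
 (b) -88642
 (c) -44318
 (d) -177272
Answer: a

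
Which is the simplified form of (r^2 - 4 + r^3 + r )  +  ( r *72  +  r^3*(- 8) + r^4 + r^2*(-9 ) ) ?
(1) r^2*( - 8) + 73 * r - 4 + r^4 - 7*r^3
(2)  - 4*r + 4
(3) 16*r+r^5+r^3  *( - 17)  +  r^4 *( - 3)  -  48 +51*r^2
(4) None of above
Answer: 1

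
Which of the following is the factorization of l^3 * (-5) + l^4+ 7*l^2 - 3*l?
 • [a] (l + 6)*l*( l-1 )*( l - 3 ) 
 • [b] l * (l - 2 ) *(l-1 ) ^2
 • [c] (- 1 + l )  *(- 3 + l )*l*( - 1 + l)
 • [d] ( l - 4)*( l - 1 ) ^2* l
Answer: c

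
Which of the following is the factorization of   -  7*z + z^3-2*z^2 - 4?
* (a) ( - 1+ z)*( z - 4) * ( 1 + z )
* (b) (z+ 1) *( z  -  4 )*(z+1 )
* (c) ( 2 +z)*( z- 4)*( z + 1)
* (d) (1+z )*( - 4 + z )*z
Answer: b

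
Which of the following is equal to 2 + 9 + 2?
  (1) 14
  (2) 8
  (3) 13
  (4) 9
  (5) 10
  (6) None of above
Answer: 3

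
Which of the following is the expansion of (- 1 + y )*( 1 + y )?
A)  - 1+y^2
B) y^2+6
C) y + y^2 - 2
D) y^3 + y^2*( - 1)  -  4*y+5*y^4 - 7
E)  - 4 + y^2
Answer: A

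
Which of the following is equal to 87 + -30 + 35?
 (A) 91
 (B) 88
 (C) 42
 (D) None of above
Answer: D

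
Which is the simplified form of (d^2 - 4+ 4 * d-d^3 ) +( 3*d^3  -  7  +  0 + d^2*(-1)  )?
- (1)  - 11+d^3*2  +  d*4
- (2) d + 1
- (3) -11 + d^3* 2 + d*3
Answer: 1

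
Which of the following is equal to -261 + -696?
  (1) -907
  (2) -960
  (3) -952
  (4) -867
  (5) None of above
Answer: 5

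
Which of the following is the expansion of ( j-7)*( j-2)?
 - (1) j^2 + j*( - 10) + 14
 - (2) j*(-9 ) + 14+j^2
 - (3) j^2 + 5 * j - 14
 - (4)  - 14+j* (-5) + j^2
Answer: 2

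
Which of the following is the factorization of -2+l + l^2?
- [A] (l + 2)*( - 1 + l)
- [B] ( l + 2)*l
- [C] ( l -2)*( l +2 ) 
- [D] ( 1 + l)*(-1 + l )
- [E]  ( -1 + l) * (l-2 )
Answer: A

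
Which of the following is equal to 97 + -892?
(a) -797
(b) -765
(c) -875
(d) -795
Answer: d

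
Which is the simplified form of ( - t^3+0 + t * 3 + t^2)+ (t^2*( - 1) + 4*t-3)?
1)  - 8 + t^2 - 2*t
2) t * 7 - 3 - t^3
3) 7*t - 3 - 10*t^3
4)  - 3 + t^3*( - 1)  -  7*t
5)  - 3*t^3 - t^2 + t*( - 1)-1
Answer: 2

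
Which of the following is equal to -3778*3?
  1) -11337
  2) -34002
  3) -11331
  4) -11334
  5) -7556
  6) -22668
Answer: 4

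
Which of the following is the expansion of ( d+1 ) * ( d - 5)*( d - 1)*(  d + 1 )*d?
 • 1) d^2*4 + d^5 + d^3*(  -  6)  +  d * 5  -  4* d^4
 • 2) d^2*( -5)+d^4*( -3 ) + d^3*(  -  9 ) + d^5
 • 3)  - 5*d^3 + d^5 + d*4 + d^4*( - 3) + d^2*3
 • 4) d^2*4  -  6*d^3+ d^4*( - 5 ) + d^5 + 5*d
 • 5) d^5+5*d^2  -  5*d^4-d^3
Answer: 1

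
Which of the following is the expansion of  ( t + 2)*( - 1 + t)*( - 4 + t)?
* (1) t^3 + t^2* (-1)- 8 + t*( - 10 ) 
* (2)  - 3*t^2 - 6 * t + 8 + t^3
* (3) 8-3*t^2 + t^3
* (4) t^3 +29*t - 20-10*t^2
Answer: 2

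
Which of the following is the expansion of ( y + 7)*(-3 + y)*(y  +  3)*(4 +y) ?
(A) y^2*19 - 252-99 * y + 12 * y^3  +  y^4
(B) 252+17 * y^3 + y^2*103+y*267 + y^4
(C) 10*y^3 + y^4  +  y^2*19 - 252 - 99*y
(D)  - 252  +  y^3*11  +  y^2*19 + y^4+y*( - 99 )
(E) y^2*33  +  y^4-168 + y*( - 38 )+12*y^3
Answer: D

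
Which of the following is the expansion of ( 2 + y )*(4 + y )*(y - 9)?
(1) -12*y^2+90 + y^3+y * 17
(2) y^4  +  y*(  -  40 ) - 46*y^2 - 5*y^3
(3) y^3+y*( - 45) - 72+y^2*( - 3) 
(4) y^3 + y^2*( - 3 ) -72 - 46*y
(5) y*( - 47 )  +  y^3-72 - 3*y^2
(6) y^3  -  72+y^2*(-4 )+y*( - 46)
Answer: 4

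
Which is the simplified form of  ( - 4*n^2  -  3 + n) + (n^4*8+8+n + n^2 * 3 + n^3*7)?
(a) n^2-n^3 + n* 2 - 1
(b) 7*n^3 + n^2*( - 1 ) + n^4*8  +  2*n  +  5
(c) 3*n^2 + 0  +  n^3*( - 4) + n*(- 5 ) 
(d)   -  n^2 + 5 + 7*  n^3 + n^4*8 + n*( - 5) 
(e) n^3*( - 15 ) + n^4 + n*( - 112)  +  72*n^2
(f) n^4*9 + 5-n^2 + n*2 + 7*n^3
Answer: b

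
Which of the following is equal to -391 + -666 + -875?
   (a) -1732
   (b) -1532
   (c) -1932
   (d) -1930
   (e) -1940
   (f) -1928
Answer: c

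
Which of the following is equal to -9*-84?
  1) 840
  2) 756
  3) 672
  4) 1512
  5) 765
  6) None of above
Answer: 2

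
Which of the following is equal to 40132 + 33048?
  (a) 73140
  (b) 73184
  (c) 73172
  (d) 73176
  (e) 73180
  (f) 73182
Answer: e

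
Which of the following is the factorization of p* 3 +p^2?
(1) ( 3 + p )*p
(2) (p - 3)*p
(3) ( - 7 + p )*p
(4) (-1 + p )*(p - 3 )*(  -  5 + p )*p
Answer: 1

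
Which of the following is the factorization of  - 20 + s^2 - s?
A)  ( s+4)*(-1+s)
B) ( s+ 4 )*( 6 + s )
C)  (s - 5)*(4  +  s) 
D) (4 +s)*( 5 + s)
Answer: C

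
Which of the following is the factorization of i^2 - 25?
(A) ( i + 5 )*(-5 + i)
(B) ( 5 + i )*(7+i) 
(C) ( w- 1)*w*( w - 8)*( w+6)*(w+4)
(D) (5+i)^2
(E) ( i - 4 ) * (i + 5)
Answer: A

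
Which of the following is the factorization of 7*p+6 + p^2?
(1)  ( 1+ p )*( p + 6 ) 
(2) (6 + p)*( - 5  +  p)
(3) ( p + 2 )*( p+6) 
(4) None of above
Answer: 1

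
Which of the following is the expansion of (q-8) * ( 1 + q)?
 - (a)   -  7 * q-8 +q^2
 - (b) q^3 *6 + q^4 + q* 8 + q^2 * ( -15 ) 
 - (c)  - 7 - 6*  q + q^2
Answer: a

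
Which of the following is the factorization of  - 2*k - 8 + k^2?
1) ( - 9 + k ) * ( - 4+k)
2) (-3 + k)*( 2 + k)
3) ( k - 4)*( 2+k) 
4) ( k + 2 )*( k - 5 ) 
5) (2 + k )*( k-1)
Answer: 3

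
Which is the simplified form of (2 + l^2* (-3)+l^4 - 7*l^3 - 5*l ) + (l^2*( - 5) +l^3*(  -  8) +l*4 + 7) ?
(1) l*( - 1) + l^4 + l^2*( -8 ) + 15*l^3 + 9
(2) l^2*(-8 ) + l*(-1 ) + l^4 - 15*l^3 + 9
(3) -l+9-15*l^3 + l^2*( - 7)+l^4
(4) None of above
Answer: 2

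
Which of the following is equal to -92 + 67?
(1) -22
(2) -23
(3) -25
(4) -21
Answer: 3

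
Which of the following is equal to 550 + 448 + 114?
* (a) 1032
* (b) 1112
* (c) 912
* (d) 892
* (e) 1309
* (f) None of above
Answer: b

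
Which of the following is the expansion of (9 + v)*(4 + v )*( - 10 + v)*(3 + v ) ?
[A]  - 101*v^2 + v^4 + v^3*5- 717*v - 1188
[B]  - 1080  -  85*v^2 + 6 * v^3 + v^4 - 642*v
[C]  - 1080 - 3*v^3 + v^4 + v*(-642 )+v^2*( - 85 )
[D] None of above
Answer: B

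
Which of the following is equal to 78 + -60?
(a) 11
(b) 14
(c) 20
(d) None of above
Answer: d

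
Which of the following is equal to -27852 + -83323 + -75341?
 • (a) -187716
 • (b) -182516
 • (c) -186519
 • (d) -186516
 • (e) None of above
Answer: d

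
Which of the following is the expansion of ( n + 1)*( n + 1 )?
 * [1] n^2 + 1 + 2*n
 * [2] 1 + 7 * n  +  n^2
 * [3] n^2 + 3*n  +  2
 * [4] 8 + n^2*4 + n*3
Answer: 1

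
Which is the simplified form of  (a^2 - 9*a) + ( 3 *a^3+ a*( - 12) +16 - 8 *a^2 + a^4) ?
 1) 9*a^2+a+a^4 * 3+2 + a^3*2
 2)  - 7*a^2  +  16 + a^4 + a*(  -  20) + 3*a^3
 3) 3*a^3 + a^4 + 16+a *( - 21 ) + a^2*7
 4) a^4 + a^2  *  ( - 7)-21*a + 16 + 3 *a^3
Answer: 4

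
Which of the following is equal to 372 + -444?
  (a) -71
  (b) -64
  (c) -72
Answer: c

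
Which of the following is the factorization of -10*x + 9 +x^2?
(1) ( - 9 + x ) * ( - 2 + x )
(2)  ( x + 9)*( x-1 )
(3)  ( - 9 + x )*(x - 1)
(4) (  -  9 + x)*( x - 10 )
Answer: 3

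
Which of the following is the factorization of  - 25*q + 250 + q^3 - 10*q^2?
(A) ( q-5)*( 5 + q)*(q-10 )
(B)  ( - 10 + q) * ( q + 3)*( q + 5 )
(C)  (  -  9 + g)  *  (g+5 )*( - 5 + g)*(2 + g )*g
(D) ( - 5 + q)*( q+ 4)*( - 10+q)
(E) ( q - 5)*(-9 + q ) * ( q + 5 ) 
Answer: A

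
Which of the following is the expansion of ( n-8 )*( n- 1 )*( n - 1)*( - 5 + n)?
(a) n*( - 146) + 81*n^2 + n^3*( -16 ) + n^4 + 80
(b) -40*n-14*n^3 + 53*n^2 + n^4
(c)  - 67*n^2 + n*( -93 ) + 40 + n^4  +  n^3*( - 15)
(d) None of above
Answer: d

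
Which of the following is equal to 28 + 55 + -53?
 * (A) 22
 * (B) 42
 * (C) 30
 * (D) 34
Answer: C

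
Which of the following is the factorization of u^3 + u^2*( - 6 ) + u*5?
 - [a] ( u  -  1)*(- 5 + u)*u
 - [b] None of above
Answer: a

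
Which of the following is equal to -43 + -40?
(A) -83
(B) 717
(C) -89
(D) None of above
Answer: A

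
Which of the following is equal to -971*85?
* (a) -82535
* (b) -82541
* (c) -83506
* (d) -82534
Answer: a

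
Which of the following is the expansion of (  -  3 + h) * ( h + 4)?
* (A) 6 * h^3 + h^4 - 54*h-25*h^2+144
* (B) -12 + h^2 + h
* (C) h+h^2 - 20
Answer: B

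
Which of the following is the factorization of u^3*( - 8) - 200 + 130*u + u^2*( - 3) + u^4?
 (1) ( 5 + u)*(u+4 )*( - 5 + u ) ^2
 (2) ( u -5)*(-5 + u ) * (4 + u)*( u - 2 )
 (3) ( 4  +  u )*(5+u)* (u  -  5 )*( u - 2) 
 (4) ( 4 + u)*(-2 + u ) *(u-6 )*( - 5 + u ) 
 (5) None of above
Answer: 2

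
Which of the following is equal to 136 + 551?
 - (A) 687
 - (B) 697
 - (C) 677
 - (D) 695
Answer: A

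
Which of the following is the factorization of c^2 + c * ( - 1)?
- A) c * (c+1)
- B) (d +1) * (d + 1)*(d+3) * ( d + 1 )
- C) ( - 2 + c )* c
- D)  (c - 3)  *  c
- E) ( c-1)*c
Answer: E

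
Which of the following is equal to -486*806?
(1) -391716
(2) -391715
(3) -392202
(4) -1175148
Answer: 1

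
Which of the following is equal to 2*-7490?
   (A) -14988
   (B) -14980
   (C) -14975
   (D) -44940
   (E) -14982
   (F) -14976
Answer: B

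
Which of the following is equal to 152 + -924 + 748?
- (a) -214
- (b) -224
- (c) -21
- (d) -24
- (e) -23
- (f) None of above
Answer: d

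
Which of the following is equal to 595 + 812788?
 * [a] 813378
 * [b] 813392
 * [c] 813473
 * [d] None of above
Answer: d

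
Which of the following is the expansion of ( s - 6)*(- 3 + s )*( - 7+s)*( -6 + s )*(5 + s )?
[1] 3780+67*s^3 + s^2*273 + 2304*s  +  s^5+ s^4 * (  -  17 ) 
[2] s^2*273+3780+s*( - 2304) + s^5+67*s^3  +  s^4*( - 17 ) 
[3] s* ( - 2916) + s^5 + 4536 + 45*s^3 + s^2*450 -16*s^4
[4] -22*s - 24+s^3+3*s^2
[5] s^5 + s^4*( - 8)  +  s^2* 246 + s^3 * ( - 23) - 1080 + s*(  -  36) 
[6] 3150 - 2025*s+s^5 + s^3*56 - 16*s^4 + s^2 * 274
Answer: 2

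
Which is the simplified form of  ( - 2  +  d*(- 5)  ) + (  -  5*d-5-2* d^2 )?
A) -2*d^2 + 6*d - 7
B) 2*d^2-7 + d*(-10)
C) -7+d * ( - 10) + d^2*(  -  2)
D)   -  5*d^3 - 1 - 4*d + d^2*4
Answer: C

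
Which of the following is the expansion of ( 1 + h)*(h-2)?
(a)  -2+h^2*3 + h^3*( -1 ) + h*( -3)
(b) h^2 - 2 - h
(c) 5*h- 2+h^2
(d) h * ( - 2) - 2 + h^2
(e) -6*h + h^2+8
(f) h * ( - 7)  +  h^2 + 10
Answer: b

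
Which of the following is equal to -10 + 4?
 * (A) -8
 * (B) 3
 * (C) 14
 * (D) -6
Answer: D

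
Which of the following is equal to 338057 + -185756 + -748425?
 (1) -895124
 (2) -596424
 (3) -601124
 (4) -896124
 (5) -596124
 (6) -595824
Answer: 5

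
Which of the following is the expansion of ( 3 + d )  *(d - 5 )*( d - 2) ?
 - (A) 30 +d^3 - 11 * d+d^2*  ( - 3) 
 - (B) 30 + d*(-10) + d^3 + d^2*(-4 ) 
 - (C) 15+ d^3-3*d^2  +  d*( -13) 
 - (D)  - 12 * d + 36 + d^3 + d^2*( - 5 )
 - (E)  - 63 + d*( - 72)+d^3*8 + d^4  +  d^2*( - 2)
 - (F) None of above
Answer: F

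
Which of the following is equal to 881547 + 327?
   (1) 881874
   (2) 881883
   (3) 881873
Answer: 1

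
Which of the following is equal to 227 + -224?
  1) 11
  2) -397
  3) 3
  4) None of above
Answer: 3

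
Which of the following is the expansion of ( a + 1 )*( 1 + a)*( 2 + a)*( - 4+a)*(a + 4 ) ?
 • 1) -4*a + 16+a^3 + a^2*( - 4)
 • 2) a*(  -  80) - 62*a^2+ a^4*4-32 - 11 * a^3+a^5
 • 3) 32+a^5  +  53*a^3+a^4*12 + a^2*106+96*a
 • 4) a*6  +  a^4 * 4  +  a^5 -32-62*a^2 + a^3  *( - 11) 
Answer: 2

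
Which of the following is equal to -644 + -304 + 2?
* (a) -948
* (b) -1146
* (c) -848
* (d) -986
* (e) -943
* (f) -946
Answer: f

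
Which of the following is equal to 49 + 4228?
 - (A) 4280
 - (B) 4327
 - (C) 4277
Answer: C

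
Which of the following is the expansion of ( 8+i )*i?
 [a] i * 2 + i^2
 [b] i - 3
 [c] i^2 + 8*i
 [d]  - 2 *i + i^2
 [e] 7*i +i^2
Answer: c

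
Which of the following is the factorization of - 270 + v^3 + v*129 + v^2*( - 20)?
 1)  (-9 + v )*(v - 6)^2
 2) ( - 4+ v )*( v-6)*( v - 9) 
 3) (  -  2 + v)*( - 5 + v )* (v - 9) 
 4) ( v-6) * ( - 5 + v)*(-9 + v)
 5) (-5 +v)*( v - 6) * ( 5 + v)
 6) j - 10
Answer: 4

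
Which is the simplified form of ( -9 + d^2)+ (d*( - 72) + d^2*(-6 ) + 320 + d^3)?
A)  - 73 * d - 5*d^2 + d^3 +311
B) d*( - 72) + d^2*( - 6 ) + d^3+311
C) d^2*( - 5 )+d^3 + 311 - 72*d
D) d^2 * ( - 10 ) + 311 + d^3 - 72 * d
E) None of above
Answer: C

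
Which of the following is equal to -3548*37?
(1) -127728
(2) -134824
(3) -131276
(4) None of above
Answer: 3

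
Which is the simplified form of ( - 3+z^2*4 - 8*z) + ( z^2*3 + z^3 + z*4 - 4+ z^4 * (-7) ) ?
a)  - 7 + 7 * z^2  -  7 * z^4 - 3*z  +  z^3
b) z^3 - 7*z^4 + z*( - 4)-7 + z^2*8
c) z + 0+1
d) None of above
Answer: d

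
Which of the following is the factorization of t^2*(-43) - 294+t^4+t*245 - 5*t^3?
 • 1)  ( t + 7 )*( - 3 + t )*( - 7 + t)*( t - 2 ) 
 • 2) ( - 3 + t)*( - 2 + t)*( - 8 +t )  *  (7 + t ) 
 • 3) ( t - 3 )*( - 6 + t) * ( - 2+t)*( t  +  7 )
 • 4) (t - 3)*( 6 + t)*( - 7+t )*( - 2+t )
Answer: 1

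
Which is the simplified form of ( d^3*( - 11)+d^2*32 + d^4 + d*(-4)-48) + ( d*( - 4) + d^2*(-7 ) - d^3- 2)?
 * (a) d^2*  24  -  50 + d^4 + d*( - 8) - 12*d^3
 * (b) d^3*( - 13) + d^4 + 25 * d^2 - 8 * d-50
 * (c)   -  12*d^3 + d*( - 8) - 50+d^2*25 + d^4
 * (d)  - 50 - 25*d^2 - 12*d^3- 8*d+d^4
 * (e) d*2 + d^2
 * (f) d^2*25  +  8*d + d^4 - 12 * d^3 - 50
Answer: c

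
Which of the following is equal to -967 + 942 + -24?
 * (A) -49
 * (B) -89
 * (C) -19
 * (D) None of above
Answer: A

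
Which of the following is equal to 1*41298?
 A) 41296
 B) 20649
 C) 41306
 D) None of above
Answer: D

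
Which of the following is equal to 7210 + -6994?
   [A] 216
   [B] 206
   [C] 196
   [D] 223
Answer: A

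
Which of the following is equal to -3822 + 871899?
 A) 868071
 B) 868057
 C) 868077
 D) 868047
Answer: C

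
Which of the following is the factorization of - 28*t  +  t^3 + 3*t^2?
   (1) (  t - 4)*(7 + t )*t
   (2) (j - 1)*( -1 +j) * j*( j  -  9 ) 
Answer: 1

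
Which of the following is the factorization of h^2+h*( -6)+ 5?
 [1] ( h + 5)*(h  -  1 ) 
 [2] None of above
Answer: 2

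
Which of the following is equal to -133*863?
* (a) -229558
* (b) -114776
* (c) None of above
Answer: c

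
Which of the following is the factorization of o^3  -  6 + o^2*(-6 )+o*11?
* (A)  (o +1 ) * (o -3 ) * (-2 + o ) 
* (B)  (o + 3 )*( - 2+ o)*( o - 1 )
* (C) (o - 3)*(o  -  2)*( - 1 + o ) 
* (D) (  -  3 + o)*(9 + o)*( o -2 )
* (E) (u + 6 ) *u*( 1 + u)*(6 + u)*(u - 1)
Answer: C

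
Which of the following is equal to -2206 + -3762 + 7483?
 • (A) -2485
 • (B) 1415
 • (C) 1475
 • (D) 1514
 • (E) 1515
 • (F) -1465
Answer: E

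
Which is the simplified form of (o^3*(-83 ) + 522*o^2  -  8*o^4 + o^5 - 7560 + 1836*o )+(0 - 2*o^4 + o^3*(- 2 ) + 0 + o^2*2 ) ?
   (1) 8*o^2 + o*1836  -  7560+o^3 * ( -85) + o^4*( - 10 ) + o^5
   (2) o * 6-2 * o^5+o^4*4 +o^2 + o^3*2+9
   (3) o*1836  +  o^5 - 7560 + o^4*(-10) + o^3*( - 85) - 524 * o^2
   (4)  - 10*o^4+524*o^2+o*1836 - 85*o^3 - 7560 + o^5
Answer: 4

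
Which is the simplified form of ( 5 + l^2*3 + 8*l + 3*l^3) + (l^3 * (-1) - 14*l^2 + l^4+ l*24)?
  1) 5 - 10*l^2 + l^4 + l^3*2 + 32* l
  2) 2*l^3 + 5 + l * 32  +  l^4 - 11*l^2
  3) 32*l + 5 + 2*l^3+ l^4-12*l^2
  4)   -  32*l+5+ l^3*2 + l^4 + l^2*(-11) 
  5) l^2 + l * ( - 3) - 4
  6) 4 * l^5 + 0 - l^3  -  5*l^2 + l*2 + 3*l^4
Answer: 2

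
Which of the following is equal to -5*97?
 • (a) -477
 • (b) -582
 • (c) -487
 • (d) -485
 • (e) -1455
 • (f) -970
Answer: d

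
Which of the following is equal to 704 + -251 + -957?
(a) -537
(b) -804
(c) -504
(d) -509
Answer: c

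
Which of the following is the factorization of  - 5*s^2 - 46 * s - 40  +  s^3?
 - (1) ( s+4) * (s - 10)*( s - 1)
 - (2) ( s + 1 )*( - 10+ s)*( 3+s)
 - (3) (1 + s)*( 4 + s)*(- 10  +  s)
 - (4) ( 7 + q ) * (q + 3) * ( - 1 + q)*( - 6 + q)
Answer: 3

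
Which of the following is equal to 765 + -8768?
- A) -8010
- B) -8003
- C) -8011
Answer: B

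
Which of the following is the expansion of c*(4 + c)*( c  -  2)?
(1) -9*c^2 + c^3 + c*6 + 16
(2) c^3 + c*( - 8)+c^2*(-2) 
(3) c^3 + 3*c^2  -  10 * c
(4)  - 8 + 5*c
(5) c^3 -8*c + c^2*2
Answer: 5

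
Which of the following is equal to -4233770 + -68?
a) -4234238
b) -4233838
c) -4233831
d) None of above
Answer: b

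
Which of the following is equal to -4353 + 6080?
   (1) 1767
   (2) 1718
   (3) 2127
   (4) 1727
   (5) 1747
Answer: 4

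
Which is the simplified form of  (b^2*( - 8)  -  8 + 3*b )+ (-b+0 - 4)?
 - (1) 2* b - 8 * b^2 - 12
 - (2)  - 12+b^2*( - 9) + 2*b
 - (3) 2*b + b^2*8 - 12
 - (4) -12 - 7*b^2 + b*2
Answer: 1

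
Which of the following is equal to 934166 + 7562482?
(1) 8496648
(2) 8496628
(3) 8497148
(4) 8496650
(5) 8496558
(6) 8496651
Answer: 1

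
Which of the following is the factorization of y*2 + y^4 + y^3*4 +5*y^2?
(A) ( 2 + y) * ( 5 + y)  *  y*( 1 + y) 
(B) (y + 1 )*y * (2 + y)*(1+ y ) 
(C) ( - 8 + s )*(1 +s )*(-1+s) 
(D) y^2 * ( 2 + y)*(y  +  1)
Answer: B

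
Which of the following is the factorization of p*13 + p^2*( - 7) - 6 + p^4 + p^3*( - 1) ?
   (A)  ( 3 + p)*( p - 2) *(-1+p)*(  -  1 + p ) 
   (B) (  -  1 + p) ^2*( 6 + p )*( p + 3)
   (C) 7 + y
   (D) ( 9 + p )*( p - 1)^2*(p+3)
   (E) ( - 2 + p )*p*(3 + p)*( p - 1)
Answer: A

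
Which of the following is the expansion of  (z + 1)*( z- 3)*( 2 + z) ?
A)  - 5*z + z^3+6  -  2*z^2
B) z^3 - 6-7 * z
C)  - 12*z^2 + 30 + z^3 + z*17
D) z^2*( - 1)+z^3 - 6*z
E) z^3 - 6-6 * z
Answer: B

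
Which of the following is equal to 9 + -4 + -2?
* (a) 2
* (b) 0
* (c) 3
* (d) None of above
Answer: c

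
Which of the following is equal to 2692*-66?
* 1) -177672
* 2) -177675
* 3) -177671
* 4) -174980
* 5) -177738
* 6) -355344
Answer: 1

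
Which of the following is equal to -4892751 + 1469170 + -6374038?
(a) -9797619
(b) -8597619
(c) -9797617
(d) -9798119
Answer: a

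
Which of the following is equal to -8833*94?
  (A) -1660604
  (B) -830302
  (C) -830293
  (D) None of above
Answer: B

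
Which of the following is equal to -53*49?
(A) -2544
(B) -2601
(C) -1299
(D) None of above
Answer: D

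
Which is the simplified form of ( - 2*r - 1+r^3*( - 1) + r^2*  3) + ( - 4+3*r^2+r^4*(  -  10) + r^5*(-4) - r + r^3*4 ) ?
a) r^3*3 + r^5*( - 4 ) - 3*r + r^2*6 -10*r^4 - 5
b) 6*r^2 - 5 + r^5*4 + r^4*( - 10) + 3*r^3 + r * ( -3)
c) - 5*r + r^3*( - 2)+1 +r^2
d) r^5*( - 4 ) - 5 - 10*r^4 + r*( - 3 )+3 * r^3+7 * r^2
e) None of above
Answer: a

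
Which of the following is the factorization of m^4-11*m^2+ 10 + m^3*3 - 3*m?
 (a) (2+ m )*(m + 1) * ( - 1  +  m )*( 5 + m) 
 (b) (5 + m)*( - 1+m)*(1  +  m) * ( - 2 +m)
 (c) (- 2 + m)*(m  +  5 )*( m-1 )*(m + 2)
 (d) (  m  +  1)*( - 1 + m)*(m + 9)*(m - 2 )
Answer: b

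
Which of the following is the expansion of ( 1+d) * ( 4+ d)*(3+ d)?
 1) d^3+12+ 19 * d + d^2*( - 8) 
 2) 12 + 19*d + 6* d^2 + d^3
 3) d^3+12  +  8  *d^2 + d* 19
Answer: 3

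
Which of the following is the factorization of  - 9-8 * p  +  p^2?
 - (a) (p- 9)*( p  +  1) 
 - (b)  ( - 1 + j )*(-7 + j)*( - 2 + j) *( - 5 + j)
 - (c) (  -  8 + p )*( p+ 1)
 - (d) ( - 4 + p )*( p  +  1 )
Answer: a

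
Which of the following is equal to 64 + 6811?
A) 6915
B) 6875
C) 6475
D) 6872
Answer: B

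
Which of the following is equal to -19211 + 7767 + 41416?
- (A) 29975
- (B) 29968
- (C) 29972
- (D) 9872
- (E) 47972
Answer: C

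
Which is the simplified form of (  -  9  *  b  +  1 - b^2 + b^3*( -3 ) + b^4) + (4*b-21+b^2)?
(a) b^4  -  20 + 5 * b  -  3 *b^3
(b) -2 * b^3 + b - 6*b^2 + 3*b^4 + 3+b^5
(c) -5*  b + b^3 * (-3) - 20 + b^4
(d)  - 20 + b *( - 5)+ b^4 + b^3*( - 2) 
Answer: c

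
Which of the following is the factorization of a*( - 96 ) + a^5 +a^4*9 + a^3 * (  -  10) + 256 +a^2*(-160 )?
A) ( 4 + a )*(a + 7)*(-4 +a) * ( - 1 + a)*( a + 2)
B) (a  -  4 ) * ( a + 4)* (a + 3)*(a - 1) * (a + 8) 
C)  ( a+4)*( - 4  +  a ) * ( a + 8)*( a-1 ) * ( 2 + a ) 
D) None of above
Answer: C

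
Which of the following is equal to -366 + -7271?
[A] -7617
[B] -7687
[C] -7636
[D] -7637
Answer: D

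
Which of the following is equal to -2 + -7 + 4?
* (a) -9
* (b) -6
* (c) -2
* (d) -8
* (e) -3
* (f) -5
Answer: f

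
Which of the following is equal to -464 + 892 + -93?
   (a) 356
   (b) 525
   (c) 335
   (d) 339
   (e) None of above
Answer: c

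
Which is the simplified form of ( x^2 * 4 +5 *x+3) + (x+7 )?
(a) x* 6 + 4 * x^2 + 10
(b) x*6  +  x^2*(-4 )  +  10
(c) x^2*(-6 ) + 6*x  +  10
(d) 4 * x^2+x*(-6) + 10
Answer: a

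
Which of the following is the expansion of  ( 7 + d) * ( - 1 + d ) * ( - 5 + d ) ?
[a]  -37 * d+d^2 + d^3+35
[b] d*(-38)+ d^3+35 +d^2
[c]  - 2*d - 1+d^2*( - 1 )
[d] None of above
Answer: a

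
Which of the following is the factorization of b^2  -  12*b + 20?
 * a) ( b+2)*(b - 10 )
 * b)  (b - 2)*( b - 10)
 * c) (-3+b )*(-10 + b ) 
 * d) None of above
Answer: b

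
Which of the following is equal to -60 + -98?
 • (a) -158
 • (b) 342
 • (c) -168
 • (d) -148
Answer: a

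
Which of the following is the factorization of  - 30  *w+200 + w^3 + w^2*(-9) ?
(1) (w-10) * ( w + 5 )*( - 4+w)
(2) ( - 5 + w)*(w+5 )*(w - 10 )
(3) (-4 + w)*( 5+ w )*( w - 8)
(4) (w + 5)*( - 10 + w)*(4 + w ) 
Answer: 1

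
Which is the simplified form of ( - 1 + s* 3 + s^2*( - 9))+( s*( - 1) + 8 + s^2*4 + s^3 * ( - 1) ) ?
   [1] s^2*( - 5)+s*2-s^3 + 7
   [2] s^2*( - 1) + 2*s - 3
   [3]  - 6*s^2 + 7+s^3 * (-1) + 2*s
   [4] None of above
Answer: 1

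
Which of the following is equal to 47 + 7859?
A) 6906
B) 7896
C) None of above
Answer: C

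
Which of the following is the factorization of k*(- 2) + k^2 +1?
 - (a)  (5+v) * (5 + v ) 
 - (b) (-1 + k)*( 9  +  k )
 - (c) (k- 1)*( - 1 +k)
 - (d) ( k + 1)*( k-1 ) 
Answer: c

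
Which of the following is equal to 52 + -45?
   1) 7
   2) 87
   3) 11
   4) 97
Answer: 1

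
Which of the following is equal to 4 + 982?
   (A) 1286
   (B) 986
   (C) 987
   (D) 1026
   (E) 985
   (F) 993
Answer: B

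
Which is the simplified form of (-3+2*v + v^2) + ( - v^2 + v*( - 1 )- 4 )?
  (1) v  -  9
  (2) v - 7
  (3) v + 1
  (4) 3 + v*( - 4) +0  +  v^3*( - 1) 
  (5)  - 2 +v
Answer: 2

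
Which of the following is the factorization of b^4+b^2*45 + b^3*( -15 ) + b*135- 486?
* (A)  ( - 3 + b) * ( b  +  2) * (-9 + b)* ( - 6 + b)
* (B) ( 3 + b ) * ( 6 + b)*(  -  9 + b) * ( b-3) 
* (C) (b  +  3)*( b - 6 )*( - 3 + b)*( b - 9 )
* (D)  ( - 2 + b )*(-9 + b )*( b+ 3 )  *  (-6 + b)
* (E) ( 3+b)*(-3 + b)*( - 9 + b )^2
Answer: C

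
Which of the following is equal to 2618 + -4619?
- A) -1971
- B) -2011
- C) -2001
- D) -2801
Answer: C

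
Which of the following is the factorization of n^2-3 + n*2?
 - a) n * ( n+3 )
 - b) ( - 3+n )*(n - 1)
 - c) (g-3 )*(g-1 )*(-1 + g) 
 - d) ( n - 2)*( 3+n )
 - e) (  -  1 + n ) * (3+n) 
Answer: e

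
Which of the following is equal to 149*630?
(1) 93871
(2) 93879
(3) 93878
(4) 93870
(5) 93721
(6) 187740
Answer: 4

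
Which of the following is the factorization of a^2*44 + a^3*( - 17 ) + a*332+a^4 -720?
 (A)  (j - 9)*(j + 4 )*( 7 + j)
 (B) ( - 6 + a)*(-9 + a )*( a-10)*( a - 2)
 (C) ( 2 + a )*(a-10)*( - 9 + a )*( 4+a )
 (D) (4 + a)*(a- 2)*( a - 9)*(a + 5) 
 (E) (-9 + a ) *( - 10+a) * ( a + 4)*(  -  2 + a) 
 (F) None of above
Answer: E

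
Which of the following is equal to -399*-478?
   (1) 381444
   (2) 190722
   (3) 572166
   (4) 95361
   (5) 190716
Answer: 2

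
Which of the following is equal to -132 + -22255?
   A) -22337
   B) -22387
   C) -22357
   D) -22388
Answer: B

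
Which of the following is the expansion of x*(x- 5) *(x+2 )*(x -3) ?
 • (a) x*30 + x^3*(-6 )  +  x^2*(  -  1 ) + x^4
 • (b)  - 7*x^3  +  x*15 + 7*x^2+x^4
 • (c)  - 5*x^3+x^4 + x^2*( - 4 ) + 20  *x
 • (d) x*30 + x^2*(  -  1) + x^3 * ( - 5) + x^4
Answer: a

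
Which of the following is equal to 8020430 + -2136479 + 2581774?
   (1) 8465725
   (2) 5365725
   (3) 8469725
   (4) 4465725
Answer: 1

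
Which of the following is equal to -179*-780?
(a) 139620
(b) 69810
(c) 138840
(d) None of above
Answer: a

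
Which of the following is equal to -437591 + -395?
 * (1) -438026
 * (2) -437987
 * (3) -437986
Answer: 3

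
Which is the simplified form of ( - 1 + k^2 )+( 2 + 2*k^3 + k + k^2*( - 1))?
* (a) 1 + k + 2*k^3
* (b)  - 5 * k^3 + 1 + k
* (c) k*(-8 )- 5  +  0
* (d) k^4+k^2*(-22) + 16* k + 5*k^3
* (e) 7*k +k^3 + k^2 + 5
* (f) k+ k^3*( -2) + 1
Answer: a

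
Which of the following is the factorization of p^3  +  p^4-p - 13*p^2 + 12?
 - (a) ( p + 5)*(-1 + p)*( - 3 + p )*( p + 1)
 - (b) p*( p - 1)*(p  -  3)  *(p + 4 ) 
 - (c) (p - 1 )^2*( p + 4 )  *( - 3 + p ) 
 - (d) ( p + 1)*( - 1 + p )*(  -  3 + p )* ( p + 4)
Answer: d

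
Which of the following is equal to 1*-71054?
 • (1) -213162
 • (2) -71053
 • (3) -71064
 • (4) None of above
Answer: 4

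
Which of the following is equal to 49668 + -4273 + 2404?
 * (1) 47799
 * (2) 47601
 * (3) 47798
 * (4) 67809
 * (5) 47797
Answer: 1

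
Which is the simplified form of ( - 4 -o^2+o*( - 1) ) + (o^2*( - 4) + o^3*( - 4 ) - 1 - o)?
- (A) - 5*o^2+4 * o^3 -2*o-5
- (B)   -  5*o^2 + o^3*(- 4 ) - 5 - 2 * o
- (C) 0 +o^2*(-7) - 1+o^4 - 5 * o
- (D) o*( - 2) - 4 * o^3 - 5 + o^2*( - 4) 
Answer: B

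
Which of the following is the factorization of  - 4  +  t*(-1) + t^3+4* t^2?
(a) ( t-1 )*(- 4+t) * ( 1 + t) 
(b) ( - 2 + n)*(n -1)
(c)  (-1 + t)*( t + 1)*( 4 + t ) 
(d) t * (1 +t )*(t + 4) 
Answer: c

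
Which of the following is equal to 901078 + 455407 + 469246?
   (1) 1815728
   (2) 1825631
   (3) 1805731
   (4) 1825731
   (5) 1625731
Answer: 4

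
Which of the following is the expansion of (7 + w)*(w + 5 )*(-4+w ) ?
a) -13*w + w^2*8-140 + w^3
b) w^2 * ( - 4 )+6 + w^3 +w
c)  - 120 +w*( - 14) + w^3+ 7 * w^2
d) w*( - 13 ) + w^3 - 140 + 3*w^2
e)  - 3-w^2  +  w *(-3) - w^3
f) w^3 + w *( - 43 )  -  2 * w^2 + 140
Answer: a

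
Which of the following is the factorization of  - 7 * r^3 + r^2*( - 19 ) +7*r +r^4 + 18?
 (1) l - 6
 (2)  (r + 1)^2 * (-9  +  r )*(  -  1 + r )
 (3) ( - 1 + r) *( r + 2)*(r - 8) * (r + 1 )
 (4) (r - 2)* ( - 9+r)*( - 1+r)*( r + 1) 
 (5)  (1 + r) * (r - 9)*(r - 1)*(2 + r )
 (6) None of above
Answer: 5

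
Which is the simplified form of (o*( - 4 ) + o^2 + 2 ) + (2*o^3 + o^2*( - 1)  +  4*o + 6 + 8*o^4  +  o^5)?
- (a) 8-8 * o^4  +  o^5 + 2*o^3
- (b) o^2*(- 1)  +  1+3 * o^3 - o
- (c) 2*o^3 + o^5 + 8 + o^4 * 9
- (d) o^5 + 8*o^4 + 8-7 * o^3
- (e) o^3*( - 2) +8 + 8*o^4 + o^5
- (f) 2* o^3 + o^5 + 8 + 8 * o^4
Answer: f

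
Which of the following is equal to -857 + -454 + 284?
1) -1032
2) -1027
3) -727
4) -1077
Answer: 2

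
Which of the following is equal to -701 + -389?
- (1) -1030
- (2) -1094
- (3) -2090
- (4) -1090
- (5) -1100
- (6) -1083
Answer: 4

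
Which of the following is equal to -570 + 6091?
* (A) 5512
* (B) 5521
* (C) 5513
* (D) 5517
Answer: B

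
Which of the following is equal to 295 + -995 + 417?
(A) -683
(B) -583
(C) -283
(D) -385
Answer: C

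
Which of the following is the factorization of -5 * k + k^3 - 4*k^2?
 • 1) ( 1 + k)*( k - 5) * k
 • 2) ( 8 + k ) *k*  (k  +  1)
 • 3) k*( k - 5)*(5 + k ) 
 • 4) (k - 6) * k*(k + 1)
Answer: 1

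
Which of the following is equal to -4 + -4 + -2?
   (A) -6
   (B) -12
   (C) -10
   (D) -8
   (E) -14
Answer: C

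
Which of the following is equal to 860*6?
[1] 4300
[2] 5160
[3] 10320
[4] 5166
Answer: 2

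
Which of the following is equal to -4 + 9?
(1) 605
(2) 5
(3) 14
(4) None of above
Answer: 2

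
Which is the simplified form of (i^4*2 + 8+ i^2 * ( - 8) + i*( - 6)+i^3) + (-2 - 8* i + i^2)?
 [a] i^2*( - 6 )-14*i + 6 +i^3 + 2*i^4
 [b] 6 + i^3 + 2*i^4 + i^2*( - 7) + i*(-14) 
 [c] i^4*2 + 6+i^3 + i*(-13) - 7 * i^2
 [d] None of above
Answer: b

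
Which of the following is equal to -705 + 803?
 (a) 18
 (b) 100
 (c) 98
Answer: c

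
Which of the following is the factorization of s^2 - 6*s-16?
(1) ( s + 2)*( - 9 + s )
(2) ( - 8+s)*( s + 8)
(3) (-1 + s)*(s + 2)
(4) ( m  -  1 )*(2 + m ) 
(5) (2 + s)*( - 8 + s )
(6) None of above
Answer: 5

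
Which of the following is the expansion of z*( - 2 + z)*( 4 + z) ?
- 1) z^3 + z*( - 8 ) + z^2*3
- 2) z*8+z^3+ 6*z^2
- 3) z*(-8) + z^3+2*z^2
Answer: 3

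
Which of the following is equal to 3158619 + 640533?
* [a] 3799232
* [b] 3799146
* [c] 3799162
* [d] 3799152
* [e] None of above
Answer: d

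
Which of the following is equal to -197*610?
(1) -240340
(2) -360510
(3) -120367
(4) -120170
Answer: 4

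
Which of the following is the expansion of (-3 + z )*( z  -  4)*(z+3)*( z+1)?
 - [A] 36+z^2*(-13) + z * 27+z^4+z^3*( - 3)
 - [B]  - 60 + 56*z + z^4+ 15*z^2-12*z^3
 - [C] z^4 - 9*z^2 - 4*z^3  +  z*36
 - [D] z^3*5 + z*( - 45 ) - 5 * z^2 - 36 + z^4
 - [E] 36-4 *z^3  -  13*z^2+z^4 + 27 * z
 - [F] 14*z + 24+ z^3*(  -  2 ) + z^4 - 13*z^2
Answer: A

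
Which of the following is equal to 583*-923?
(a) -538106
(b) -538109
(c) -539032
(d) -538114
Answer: b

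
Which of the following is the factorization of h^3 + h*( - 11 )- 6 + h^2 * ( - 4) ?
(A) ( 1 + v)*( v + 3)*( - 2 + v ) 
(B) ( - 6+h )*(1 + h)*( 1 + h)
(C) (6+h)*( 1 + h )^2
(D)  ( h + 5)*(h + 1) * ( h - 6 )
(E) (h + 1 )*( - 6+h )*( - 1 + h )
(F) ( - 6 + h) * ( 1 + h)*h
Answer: B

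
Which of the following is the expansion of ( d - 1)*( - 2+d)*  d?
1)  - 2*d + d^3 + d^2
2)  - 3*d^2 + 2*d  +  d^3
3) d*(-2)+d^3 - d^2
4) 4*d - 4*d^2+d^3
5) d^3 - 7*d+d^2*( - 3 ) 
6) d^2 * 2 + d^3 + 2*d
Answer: 2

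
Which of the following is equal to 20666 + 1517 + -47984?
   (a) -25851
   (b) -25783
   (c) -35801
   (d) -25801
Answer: d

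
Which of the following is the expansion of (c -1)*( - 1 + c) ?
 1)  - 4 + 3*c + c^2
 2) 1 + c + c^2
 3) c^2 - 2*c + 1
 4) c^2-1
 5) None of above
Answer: 3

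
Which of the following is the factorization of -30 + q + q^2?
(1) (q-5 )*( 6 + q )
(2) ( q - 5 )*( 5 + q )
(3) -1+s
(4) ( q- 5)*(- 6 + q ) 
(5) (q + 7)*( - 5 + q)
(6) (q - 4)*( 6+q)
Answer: 1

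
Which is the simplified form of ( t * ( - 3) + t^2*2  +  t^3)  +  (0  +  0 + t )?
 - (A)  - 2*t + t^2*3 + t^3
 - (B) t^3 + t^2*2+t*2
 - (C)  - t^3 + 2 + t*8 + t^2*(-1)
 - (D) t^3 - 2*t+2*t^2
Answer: D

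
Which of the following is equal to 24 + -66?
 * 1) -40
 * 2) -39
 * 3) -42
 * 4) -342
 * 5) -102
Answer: 3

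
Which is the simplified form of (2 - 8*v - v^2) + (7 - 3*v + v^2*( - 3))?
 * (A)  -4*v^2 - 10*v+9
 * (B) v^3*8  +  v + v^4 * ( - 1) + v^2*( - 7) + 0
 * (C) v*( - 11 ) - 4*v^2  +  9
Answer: C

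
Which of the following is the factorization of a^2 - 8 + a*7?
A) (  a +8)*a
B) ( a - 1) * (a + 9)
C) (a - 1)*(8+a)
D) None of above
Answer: C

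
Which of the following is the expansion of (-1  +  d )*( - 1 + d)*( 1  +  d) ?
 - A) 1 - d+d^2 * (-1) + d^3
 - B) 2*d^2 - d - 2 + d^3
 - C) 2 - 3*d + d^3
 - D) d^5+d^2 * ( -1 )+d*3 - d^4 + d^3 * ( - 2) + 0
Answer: A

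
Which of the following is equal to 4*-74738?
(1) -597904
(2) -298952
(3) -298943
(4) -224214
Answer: 2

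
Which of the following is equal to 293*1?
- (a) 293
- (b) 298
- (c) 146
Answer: a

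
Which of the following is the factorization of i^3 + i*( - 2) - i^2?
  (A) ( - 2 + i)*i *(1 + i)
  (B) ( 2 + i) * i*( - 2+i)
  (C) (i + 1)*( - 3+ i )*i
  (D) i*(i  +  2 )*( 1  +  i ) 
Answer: A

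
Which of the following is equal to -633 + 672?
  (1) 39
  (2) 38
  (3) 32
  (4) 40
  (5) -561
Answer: 1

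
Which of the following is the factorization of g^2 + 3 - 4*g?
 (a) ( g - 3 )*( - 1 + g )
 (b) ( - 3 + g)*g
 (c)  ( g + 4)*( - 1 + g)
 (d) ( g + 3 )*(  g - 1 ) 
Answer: a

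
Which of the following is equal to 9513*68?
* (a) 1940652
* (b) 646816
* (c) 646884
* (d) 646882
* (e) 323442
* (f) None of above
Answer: c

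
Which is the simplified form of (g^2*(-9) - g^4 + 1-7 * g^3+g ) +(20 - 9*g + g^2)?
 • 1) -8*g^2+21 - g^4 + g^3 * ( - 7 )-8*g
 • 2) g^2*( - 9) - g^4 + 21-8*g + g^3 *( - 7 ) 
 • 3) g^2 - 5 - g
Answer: 1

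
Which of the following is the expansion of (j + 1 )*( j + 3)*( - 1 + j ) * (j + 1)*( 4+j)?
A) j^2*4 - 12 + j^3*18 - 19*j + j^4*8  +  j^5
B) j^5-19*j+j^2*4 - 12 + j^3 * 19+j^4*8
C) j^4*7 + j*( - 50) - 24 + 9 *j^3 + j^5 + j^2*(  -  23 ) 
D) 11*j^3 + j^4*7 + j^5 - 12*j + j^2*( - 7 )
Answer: A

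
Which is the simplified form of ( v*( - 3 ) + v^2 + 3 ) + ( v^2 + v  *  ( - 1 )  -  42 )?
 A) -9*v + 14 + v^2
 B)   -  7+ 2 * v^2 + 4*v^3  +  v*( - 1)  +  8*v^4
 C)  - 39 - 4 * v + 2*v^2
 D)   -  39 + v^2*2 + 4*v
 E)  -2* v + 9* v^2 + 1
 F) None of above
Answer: C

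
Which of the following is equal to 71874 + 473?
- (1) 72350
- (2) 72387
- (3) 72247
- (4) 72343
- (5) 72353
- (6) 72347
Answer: 6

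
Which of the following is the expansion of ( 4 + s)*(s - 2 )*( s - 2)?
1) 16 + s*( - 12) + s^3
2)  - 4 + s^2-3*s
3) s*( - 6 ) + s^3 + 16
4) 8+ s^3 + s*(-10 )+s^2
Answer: 1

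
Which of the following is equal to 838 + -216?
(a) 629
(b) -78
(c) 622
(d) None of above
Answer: c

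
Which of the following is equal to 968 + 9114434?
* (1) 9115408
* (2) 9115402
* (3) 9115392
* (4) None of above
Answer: 2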